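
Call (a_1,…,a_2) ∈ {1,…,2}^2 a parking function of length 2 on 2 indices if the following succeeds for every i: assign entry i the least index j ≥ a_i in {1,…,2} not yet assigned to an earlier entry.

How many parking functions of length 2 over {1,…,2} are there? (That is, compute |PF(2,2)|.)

#PF = (3−2)·3^(2−1) = 1 · 3 = 3
Check (2,1) → sorted (1,2): b_i ≤ i ∀i, a PF.

3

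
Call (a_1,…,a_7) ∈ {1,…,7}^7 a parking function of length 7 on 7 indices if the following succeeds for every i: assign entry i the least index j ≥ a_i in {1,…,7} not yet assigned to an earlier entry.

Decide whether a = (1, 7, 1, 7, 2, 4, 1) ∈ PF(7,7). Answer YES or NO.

Order a: b = (1, 1, 1, 2, 4, 7, 7).
  b_1=1 ≤ 1
  b_2=1 ≤ 2
  b_3=1 ≤ 3
  b_4=2 ≤ 4
  b_5=4 ≤ 5
  b_6=7 > 6
  fails at i=6 ⇒ NO

NO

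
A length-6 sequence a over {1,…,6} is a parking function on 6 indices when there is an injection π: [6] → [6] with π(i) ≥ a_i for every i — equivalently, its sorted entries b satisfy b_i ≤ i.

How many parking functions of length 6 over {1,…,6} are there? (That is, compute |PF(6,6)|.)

16807

Count = (6+1−6)·(6+1)^{6−1} = 1 · 16807 = 16807 (Pollak)
Check (1,6,5,2,1,2) → sorted (1,1,2,2,5,6): b_i ≤ i ∀i, a PF.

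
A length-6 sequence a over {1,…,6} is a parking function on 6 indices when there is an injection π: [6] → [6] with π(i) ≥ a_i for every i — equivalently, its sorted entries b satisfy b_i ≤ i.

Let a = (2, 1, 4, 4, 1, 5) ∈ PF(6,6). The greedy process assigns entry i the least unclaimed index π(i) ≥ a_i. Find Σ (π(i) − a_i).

4

Σπ(i) = 1+…+6 = 21; Σa = 2+1+4+4+1+5 = 17; disp = 21−17 = 4.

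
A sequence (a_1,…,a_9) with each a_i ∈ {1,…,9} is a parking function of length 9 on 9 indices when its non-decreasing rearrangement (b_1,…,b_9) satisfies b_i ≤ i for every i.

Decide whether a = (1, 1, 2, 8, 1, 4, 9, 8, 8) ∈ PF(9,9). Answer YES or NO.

Rearranged: b = (1, 1, 1, 2, 4, 8, 8, 8, 9).
  b_1=1 ≤ 1
  b_2=1 ≤ 2
  b_3=1 ≤ 3
  b_4=2 ≤ 4
  b_5=4 ≤ 5
  b_6=8 > 6
  fails at i=6 ⇒ NO

NO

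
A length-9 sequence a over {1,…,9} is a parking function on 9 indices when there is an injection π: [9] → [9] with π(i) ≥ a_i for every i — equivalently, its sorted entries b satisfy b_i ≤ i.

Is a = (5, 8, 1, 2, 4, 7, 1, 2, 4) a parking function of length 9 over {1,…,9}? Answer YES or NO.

YES

Sorted: b = (1, 1, 2, 2, 4, 4, 5, 7, 8).
  b_1=1 ≤ 1
  b_2=1 ≤ 2
  b_3=2 ≤ 3
  b_4=2 ≤ 4
  b_5=4 ≤ 5
  b_6=4 ≤ 6
  b_7=5 ≤ 7
  b_8=7 ≤ 8
  b_9=8 ≤ 9
All bounds hold ⇒ YES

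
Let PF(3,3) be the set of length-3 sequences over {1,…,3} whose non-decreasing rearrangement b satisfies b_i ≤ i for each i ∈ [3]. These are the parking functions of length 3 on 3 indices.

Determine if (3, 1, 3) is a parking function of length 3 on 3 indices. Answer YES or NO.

Order a: b = (1, 3, 3).
  b_1=1 ≤ 1
  b_2=3 > 2
  fails at i=2 ⇒ NO

NO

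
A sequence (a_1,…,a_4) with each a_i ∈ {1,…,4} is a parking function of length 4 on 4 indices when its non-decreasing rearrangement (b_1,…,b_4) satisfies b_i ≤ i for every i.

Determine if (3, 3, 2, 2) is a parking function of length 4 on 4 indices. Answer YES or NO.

Sorted: b = (2, 2, 3, 3).
  b_1=2 > 1
  fails at i=1 ⇒ NO

NO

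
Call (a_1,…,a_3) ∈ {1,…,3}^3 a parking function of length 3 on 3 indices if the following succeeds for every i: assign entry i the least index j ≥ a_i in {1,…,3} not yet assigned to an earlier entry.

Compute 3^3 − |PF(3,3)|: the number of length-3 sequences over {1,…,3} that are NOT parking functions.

|PF| = (3+1−3)·(3+1)^{3−1} = 1 · 16 = 16
Example (2,3,3) → sorted (2,3,3): b_1=2>1, not a PF.
Total 27; non-PF = 27−16 = 11

11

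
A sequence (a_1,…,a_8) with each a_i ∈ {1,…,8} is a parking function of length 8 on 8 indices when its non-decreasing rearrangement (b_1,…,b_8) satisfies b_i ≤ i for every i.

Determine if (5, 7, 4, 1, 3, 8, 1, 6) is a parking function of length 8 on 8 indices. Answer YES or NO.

Order a: b = (1, 1, 3, 4, 5, 6, 7, 8).
  b_1=1 ≤ 1
  b_2=1 ≤ 2
  b_3=3 ≤ 3
  b_4=4 ≤ 4
  b_5=5 ≤ 5
  b_6=6 ≤ 6
  b_7=7 ≤ 7
  b_8=8 ≤ 8
All bounds hold ⇒ YES

YES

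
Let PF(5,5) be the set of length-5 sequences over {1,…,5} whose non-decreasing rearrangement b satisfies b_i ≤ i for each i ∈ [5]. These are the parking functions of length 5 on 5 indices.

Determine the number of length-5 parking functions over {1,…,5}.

1296

|PF(5,5)| = 1·6^4 = 1 · 1296 = 1296
One tuple (3,1,1,5,1) → sorted (1,1,1,3,5): b_i ≤ i ∀i, a PF.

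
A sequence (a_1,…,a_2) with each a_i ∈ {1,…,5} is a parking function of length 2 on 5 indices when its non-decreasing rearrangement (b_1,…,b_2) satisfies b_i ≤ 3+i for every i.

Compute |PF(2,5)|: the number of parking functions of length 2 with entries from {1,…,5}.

|PF| = (5−2+1)·(5+1)^(2−1) = 4×6 = 24
Example (3,3) → sorted (3,3): b_i ≤ 3+i ∀i, a PF.

24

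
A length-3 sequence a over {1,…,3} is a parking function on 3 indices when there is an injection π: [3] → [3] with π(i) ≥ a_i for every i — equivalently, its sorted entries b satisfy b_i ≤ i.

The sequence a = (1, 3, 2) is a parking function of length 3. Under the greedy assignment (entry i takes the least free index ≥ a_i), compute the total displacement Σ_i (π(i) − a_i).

Σπ(i) = 1+…+3 = 6; Σa = 1+3+2 = 6; disp = 6−6 = 0.

0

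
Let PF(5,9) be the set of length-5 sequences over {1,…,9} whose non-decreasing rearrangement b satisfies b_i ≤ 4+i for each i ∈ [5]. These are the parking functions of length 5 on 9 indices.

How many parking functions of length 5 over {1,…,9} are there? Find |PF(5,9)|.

50000

Count = (9+1−5)·(9+1)^{5−1} = 5 · 10000 = 50000
Example (6,5,3,5,7) → sorted (3,5,5,6,7): b_i ≤ 4+i ∀i, a PF.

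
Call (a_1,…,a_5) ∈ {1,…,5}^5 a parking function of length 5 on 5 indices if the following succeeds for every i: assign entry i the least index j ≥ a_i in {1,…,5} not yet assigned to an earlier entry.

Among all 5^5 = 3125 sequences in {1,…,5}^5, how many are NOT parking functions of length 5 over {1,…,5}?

1829

#PF = (5+1−5)·(5+1)^{5−1} = 1·1296 = 1296 [KW]
E.g. (4,4,4,5,3) → sorted (3,4,4,4,5): b_1=3>1, not a PF.
5^5 − 1296 = 3125 − 1296 = 1829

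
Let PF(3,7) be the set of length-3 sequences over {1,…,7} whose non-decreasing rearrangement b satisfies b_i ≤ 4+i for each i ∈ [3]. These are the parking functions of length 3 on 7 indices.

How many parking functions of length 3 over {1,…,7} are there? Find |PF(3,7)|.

320

|PF| = (7−3+1)·(7+1)^(3−1) = 5×64 = 320 [KW]
Check (7,4,5) → sorted (4,5,7): b_i ≤ 4+i ∀i, a PF.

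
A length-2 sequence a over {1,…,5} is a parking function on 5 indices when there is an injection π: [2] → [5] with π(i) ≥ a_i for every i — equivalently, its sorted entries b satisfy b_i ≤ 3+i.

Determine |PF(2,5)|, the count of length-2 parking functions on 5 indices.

24

|PF(2,5)| = (5−2+1)·(5+1)^(2−1) = 4·6 = 24 (Konheim–Weiss)
E.g. (2,4) → sorted (2,4): b_i ≤ 3+i ∀i, a PF.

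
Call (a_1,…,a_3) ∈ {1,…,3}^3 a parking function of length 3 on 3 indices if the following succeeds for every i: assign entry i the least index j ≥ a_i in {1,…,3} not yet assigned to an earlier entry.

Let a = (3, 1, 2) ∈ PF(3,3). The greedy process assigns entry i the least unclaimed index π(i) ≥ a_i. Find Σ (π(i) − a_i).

0

Σπ(i) = 1+…+3 = 6; Σa = 3+1+2 = 6; disp = 6−6 = 0.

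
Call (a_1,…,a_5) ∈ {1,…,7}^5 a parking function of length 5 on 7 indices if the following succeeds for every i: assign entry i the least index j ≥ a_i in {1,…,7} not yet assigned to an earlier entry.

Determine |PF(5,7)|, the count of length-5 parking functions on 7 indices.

|PF(5,7)| = (8−5)·8^(5−1) = 3·4096 = 12288 [KW]
Example (6,4,7,3,2) → sorted (2,3,4,6,7): b_i ≤ 2+i ∀i, a PF.

12288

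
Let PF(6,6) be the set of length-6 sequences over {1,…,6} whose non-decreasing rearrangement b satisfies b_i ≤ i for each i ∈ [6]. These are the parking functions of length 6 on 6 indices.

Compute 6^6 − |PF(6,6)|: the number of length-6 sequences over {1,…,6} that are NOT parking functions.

#PF = (7−6)·7^(6−1) = 1 · 16807 = 16807
E.g. (6,2,5,3,3,6) → sorted (2,3,3,5,6,6): b_1=2>1, not a PF.
6^6 − 16807 = 46656 − 16807 = 29849

29849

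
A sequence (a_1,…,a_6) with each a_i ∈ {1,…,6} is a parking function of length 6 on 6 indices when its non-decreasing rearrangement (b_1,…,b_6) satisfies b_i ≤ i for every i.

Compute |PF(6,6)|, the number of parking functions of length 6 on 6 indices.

Count = (6−6+1)·(6+1)^(6−1) = 1 · 16807 = 16807 (Konheim–Weiss)
E.g. (1,6,3,2,5,1) → sorted (1,1,2,3,5,6): b_i ≤ i ∀i, a PF.

16807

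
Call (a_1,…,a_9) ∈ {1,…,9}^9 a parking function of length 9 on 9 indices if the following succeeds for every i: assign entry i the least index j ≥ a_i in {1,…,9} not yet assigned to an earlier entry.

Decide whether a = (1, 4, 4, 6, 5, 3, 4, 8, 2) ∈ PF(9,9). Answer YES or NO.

Order a: b = (1, 2, 3, 4, 4, 4, 5, 6, 8).
  b_1=1 ≤ 1
  b_2=2 ≤ 2
  b_3=3 ≤ 3
  b_4=4 ≤ 4
  b_5=4 ≤ 5
  b_6=4 ≤ 6
  b_7=5 ≤ 7
  b_8=6 ≤ 8
  b_9=8 ≤ 9
All bounds hold ⇒ YES

YES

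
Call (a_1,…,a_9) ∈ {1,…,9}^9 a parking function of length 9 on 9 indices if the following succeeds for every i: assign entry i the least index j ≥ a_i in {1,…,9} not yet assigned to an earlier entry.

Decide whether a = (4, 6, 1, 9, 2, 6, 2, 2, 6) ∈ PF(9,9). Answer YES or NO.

Rearranged: b = (1, 2, 2, 2, 4, 6, 6, 6, 9).
  b_1=1 ≤ 1
  b_2=2 ≤ 2
  b_3=2 ≤ 3
  b_4=2 ≤ 4
  b_5=4 ≤ 5
  b_6=6 ≤ 6
  b_7=6 ≤ 7
  b_8=6 ≤ 8
  b_9=9 ≤ 9
All bounds hold ⇒ YES

YES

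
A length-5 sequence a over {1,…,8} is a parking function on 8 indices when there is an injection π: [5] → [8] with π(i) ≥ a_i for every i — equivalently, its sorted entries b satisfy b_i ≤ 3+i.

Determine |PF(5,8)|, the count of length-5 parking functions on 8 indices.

|PF| = (8+1−5)·(8+1)^{5−1} = 4 · 6561 = 26244 (Konheim–Weiss)
One tuple (1,6,5,4,3) → sorted (1,3,4,5,6): b_i ≤ 3+i ∀i, a PF.

26244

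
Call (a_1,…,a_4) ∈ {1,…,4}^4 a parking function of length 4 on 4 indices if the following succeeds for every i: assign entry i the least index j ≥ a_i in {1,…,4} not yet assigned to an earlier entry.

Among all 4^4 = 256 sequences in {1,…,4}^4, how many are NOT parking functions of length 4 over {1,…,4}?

131

|PF(4,4)| = (5−4)·5^(4−1) = 1·125 = 125
E.g. (3,4,4,2) → sorted (2,3,4,4): b_1=2>1, not a PF.
4^4 − 125 = 256 − 125 = 131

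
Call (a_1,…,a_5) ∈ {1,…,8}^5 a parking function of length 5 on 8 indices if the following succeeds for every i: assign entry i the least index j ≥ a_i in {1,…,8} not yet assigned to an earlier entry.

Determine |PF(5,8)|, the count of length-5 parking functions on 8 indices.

Count = (8−5+1)·(8+1)^(5−1) = 4×6561 = 26244 (Konheim–Weiss)
Check (1,6,5,6,4) → sorted (1,4,5,6,6): b_i ≤ 3+i ∀i, a PF.

26244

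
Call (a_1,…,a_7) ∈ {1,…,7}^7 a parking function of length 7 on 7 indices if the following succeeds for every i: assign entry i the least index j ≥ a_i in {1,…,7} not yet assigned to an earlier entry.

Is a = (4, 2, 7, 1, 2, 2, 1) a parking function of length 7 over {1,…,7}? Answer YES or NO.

YES

Sorted: b = (1, 1, 2, 2, 2, 4, 7).
  b_1=1 ≤ 1
  b_2=1 ≤ 2
  b_3=2 ≤ 3
  b_4=2 ≤ 4
  b_5=2 ≤ 5
  b_6=4 ≤ 6
  b_7=7 ≤ 7
All bounds hold ⇒ YES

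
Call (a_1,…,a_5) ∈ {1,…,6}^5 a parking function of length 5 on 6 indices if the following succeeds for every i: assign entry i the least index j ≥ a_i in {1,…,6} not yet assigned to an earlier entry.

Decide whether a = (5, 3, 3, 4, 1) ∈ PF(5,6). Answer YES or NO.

Order a: b = (1, 3, 3, 4, 5).
  b_1=1 ≤ 2
  b_2=3 ≤ 3
  b_3=3 ≤ 4
  b_4=4 ≤ 5
  b_5=5 ≤ 6
All bounds hold ⇒ YES

YES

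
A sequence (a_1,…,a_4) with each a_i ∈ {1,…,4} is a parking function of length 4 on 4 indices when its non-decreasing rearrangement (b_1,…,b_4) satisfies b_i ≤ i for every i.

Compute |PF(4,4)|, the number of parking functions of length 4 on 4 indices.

|PF| = (4−4+1)·(4+1)^(4−1) = 1×125 = 125
E.g. (1,3,2,4) → sorted (1,2,3,4): b_i ≤ i ∀i, a PF.

125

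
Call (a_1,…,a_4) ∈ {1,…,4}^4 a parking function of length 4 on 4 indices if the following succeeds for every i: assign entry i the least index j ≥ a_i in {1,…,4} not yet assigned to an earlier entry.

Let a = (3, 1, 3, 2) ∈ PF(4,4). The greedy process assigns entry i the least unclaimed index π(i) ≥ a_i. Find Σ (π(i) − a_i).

Σπ = 10 ({1..4} each once); Σa = 3+1+3+2 = 9; disp = 10−9 = 1.

1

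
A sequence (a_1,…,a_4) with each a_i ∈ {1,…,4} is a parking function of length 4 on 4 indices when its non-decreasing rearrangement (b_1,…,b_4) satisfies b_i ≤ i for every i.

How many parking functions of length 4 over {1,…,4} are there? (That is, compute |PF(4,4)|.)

125

|PF| = 1·5^3 = 1 · 125 = 125 (Konheim–Weiss)
One tuple (2,1,2,3) → sorted (1,2,2,3): b_i ≤ i ∀i, a PF.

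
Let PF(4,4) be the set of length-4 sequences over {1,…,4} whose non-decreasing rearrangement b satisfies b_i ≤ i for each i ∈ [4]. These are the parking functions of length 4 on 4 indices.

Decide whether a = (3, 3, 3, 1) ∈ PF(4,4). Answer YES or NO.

NO

Order a: b = (1, 3, 3, 3).
  b_1=1 ≤ 1
  b_2=3 > 2
  fails at i=2 ⇒ NO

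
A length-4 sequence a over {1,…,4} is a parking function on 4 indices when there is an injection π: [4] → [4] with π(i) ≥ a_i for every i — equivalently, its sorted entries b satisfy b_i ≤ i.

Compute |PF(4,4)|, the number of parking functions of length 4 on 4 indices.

125

Count = 1·5^3 = 1·125 = 125 (Pollak)
E.g. (1,1,1,2) → sorted (1,1,1,2): b_i ≤ i ∀i, a PF.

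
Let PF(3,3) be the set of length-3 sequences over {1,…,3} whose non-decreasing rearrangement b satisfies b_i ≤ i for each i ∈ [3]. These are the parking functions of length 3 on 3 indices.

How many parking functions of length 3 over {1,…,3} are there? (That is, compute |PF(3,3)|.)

16

|PF(3,3)| = (3+1−3)·(3+1)^{3−1} = 1 · 16 = 16 (Konheim–Weiss)
Check (2,3,1) → sorted (1,2,3): b_i ≤ i ∀i, a PF.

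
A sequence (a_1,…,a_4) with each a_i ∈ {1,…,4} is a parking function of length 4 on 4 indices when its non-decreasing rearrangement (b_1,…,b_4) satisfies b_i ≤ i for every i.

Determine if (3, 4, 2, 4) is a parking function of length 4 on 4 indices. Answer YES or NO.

NO

Sorted: b = (2, 3, 4, 4).
  b_1=2 > 1
  fails at i=1 ⇒ NO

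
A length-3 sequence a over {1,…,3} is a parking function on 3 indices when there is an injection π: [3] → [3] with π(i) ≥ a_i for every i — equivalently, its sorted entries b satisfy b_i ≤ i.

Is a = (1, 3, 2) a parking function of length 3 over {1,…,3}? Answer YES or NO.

YES

Sorted: b = (1, 2, 3).
  b_1=1 ≤ 1
  b_2=2 ≤ 2
  b_3=3 ≤ 3
All bounds hold ⇒ YES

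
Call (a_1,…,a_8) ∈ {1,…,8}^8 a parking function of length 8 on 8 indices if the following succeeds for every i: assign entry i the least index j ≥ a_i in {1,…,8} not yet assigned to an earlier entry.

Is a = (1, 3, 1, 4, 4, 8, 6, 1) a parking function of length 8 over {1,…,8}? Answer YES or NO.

Rearranged: b = (1, 1, 1, 3, 4, 4, 6, 8).
  b_1=1 ≤ 1
  b_2=1 ≤ 2
  b_3=1 ≤ 3
  b_4=3 ≤ 4
  b_5=4 ≤ 5
  b_6=4 ≤ 6
  b_7=6 ≤ 7
  b_8=8 ≤ 8
All bounds hold ⇒ YES

YES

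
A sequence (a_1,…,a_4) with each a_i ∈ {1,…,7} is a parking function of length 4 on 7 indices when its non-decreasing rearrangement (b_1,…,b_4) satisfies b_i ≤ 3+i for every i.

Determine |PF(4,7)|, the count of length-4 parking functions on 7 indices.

2048

|PF| = 4·8^3 = 4·512 = 2048
One tuple (4,1,2,1) → sorted (1,1,2,4): b_i ≤ 3+i ∀i, a PF.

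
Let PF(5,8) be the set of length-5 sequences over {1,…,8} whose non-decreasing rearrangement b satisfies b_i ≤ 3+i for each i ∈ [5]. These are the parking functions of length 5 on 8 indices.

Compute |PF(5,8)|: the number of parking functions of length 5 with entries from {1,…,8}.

Count = (8−5+1)·(8+1)^(5−1) = 4×6561 = 26244 (Konheim–Weiss)
One tuple (2,7,4,2,6) → sorted (2,2,4,6,7): b_i ≤ 3+i ∀i, a PF.

26244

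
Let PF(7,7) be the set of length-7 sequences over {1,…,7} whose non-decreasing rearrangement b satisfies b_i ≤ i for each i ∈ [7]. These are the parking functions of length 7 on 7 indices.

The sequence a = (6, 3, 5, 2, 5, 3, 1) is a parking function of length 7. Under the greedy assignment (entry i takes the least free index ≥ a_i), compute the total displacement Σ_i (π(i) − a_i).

3

Σπ = 28 ({1..7} each once); Σa = 6+3+5+2+5+3+1 = 25; disp = 28−25 = 3.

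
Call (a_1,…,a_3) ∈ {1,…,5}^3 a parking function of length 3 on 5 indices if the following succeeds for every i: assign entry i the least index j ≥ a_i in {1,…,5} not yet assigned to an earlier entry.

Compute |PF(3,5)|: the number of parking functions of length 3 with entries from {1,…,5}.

108

|PF(3,5)| = (5−3+1)·(5+1)^(3−1) = 3×36 = 108 [KW]
Example (4,3,4) → sorted (3,4,4): b_i ≤ 2+i ∀i, a PF.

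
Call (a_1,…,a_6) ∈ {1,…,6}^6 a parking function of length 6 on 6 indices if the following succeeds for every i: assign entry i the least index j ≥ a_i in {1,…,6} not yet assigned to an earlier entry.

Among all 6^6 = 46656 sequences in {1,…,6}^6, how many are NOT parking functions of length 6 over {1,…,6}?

29849

|PF| = (6+1−6)·(6+1)^{6−1} = 1 · 16807 = 16807 (Pollak)
Check (2,5,5,5,5,4) → sorted (2,4,5,5,5,5): b_1=2>1, not a PF.
So 46656 − 16807 = 29849 fail.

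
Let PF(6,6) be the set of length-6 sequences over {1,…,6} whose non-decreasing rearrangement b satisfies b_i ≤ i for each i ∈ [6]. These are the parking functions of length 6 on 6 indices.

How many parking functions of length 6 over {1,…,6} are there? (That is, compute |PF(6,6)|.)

Count = (6−6+1)·(6+1)^(6−1) = 1×16807 = 16807 (Pollak)
E.g. (2,3,4,6,1,1) → sorted (1,1,2,3,4,6): b_i ≤ i ∀i, a PF.

16807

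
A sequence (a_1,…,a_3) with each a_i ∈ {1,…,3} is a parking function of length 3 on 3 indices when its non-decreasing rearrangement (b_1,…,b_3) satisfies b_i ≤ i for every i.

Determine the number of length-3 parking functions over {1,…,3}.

16

|PF| = (4−3)·4^(3−1) = 1 · 16 = 16 (Konheim–Weiss)
E.g. (3,2,1) → sorted (1,2,3): b_i ≤ i ∀i, a PF.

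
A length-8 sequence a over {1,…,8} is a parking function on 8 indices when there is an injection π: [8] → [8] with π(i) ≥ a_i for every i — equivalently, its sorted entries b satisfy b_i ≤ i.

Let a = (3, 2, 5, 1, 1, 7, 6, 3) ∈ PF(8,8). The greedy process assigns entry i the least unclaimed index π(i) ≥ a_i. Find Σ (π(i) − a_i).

Σπ = 8·9/2 = 36 (π permutes [8]); Σa = 3+2+5+1+1+7+6+3 = 28; disp = 36−28 = 8.

8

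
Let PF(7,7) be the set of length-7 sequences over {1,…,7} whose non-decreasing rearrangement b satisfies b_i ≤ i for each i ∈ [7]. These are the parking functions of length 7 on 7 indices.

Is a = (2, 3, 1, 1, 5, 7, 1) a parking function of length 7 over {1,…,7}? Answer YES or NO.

Rearranged: b = (1, 1, 1, 2, 3, 5, 7).
  b_1=1 ≤ 1
  b_2=1 ≤ 2
  b_3=1 ≤ 3
  b_4=2 ≤ 4
  b_5=3 ≤ 5
  b_6=5 ≤ 6
  b_7=7 ≤ 7
All bounds hold ⇒ YES

YES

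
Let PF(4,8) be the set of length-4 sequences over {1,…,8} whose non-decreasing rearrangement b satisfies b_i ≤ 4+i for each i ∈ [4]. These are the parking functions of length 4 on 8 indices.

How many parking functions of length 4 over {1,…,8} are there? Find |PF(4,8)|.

|PF| = (9−4)·9^(4−1) = 5 · 729 = 3645 (Konheim–Weiss)
Check (3,2,6,1) → sorted (1,2,3,6): b_i ≤ 4+i ∀i, a PF.

3645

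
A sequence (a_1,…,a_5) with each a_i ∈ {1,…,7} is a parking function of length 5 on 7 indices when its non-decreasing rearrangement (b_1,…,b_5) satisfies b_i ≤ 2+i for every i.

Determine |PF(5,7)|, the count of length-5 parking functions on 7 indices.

12288

#PF = (7−5+1)·(7+1)^(5−1) = 3 · 4096 = 12288 (Pollak)
One tuple (4,2,4,5,4) → sorted (2,4,4,4,5): b_i ≤ 2+i ∀i, a PF.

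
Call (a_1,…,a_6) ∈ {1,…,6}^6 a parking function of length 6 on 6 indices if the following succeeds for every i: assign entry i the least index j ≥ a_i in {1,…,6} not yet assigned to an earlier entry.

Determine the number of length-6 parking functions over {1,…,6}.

|PF| = 1·7^5 = 1·16807 = 16807 (Konheim–Weiss)
E.g. (3,3,1,2,1,5) → sorted (1,1,2,3,3,5): b_i ≤ i ∀i, a PF.

16807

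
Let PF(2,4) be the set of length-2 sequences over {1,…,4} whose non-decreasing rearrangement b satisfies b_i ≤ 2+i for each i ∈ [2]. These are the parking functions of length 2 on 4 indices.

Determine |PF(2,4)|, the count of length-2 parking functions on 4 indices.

#PF = 3·5^1 = 3·5 = 15
Check (2,4) → sorted (2,4): b_i ≤ 2+i ∀i, a PF.

15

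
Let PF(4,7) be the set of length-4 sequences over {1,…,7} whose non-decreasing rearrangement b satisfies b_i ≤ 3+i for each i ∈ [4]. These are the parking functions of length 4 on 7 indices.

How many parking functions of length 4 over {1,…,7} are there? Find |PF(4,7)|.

Count = (7+1−4)·(7+1)^{4−1} = 4 · 512 = 2048
E.g. (1,3,6,7) → sorted (1,3,6,7): b_i ≤ 3+i ∀i, a PF.

2048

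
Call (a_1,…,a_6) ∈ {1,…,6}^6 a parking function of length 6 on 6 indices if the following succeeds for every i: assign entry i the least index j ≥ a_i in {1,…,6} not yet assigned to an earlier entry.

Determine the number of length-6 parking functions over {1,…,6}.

16807

|PF| = 1·7^5 = 1 · 16807 = 16807 (Pollak)
E.g. (2,4,1,5,3,1) → sorted (1,1,2,3,4,5): b_i ≤ i ∀i, a PF.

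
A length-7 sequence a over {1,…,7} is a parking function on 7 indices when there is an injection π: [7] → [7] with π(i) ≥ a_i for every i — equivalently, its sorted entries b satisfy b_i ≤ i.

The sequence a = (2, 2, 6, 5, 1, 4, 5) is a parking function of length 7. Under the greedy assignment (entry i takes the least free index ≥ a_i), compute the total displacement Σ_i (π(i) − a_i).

Σπ(i) = 1+…+7 = 28; Σa = 2+2+6+5+1+4+5 = 25; disp = 28−25 = 3.

3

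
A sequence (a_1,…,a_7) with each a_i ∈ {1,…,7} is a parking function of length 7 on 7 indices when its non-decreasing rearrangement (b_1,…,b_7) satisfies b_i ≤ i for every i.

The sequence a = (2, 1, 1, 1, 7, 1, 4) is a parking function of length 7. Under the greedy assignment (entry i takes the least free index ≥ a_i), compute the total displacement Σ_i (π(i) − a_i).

11

Σπ = 28 ({1..7} each once); Σa = 2+1+1+1+7+1+4 = 17; disp = 28−17 = 11.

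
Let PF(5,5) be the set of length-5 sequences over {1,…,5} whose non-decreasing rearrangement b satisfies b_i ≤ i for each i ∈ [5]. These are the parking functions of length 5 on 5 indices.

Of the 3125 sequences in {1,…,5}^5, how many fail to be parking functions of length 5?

|PF(5,5)| = 1·6^4 = 1×1296 = 1296 (Pollak)
Example (1,4,4,4,5) → sorted (1,4,4,4,5): b_2=4>2, not a PF.
Total 3125; non-PF = 3125−1296 = 1829

1829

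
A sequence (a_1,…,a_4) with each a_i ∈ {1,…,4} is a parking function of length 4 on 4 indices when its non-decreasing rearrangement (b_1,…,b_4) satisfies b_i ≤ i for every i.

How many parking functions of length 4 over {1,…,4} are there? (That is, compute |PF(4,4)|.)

#PF = 1·5^3 = 1 · 125 = 125 (Pollak)
Example (1,2,4,3) → sorted (1,2,3,4): b_i ≤ i ∀i, a PF.

125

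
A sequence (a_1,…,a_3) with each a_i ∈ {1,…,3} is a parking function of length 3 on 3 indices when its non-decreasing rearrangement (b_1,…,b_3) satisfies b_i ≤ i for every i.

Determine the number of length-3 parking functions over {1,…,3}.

|PF(3,3)| = (4−3)·4^(3−1) = 1 · 16 = 16 (Konheim–Weiss)
E.g. (1,2,1) → sorted (1,1,2): b_i ≤ i ∀i, a PF.

16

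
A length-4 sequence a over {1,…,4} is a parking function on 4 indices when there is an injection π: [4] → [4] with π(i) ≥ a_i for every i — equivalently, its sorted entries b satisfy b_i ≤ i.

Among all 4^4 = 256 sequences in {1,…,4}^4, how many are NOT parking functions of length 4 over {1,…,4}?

#PF = (5−4)·5^(4−1) = 1·125 = 125 (Konheim–Weiss)
Example (2,4,3,3) → sorted (2,3,3,4): b_1=2>1, not a PF.
4^4 − 125 = 256 − 125 = 131

131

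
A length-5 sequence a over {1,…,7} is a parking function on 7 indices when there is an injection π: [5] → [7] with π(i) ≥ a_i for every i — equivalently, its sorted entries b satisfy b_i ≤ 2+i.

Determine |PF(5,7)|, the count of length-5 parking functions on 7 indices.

Count = (8−5)·8^(5−1) = 3 · 4096 = 12288
E.g. (2,7,2,1,6) → sorted (1,2,2,6,7): b_i ≤ 2+i ∀i, a PF.

12288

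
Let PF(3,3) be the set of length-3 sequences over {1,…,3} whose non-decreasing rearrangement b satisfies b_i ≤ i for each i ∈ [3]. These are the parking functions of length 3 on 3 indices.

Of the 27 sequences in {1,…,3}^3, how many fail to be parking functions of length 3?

#PF = 1·4^2 = 1×16 = 16 (Konheim–Weiss)
Check (3,3,3) → sorted (3,3,3): b_1=3>1, not a PF.
So 27 − 16 = 11 fail.

11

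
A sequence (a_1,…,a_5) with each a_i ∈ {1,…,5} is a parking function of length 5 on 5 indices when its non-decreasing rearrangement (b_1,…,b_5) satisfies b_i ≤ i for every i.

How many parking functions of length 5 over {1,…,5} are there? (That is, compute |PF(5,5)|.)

1296

|PF| = (5−5+1)·(5+1)^(5−1) = 1×1296 = 1296 (Konheim–Weiss)
Check (1,3,3,2,5) → sorted (1,2,3,3,5): b_i ≤ i ∀i, a PF.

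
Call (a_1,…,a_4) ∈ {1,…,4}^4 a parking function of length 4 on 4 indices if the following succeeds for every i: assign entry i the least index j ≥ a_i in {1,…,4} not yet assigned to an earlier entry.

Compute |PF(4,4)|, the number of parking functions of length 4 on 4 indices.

|PF(4,4)| = (4+1−4)·(4+1)^{4−1} = 1×125 = 125
Example (3,1,2,3) → sorted (1,2,3,3): b_i ≤ i ∀i, a PF.

125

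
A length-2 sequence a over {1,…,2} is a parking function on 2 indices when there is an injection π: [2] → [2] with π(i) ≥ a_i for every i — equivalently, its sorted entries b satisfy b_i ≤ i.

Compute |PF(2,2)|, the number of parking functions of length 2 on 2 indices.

3

#PF = (3−2)·3^(2−1) = 1·3 = 3 [KW]
Check (1,2) → sorted (1,2): b_i ≤ i ∀i, a PF.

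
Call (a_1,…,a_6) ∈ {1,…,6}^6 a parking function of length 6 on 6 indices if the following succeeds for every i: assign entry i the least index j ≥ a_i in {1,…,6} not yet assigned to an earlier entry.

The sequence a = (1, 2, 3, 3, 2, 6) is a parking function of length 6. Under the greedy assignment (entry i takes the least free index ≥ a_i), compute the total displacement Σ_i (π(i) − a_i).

Σπ = 21 ({1..6} each once); Σa = 1+2+3+3+2+6 = 17; disp = 21−17 = 4.

4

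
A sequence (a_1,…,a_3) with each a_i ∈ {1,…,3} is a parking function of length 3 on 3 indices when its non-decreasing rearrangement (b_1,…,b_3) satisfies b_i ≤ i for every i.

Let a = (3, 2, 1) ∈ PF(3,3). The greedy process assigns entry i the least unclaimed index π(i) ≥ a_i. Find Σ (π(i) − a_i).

0

Σπ = 3·4/2 = 6 (π permutes [3]); Σa = 3+2+1 = 6; disp = 6−6 = 0.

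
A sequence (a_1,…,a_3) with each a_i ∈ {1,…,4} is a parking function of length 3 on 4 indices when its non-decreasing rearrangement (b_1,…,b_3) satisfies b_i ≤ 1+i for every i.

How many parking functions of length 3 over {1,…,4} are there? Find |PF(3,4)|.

#PF = (4+1−3)·(4+1)^{3−1} = 2×25 = 50 (Konheim–Weiss)
Check (2,1,1) → sorted (1,1,2): b_i ≤ 1+i ∀i, a PF.

50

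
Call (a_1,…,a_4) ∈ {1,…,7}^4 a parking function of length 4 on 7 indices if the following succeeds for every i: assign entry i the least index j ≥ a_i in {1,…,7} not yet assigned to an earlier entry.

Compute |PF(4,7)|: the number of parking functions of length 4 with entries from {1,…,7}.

2048

#PF = 4·8^3 = 4·512 = 2048
One tuple (5,2,2,3) → sorted (2,2,3,5): b_i ≤ 3+i ∀i, a PF.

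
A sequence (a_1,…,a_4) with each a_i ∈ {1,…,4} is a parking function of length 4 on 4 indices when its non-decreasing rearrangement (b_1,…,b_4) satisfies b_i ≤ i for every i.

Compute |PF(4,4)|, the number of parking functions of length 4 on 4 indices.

125

Count = (4−4+1)·(4+1)^(4−1) = 1×125 = 125 [KW]
One tuple (2,4,3,1) → sorted (1,2,3,4): b_i ≤ i ∀i, a PF.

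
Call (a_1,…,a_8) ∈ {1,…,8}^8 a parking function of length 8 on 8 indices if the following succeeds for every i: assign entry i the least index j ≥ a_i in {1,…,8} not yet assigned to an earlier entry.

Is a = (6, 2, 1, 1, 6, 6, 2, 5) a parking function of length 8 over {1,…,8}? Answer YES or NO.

YES

Order a: b = (1, 1, 2, 2, 5, 6, 6, 6).
  b_1=1 ≤ 1
  b_2=1 ≤ 2
  b_3=2 ≤ 3
  b_4=2 ≤ 4
  b_5=5 ≤ 5
  b_6=6 ≤ 6
  b_7=6 ≤ 7
  b_8=6 ≤ 8
All bounds hold ⇒ YES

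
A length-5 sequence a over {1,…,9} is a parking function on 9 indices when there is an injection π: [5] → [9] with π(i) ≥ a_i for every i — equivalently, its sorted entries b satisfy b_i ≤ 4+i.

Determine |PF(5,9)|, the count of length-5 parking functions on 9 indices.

50000

#PF = 5·10^4 = 5×10000 = 50000 (Konheim–Weiss)
One tuple (4,1,6,6,7) → sorted (1,4,6,6,7): b_i ≤ 4+i ∀i, a PF.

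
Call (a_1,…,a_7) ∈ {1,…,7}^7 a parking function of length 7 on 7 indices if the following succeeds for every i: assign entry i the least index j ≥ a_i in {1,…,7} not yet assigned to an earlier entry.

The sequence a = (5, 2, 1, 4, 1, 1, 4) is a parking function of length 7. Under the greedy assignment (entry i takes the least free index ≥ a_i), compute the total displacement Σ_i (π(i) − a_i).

Σπ(i) = 1+…+7 = 28; Σa = 5+2+1+4+1+1+4 = 18; disp = 28−18 = 10.

10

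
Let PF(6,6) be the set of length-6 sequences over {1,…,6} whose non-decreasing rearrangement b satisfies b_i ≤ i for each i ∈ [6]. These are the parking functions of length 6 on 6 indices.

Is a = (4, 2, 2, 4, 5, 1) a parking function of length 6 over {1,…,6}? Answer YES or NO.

Order a: b = (1, 2, 2, 4, 4, 5).
  b_1=1 ≤ 1
  b_2=2 ≤ 2
  b_3=2 ≤ 3
  b_4=4 ≤ 4
  b_5=4 ≤ 5
  b_6=5 ≤ 6
All bounds hold ⇒ YES

YES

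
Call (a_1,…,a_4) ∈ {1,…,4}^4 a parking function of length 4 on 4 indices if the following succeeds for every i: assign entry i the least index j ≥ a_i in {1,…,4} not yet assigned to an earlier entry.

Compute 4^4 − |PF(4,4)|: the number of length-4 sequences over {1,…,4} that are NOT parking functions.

|PF| = (4+1−4)·(4+1)^{4−1} = 1·125 = 125 [KW]
E.g. (4,4,4,2) → sorted (2,4,4,4): b_1=2>1, not a PF.
So 256 − 125 = 131 fail.

131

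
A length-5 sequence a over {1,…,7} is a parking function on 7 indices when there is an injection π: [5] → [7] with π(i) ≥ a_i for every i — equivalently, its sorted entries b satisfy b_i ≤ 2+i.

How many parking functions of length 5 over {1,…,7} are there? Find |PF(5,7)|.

12288

|PF(5,7)| = (7+1−5)·(7+1)^{5−1} = 3×4096 = 12288 [KW]
Example (5,7,1,6,2) → sorted (1,2,5,6,7): b_i ≤ 2+i ∀i, a PF.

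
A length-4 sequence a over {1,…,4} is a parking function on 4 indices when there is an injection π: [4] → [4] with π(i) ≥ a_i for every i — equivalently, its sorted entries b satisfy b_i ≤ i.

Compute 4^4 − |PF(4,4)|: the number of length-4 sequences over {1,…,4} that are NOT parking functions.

131

Count = (5−4)·5^(4−1) = 1×125 = 125
E.g. (2,4,3,3) → sorted (2,3,3,4): b_1=2>1, not a PF.
So 256 − 125 = 131 fail.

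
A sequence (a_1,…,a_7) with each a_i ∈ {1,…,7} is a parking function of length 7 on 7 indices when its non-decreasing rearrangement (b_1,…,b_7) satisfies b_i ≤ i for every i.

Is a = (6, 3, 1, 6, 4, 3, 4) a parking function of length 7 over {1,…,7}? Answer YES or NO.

NO

Order a: b = (1, 3, 3, 4, 4, 6, 6).
  b_1=1 ≤ 1
  b_2=3 > 2
  fails at i=2 ⇒ NO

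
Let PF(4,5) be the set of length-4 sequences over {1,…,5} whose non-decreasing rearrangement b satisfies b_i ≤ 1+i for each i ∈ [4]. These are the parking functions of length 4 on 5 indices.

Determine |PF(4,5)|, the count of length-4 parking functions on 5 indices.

432

|PF| = (6−4)·6^(4−1) = 2×216 = 432 [KW]
Check (4,1,4,2) → sorted (1,2,4,4): b_i ≤ 1+i ∀i, a PF.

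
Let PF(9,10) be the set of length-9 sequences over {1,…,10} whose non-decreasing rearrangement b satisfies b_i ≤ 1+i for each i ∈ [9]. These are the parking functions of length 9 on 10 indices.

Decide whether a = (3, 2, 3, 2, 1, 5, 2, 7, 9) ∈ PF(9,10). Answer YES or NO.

YES

Order a: b = (1, 2, 2, 2, 3, 3, 5, 7, 9).
  b_1=1 ≤ 2
  b_2=2 ≤ 3
  b_3=2 ≤ 4
  b_4=2 ≤ 5
  b_5=3 ≤ 6
  b_6=3 ≤ 7
  b_7=5 ≤ 8
  b_8=7 ≤ 9
  b_9=9 ≤ 10
All bounds hold ⇒ YES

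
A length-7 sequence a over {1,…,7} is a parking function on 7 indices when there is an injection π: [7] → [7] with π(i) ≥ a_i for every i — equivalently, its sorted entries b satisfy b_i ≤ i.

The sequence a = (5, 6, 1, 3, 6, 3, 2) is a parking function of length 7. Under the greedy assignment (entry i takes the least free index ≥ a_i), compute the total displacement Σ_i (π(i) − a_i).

2

Σπ = 28 ({1..7} each once); Σa = 5+6+1+3+6+3+2 = 26; disp = 28−26 = 2.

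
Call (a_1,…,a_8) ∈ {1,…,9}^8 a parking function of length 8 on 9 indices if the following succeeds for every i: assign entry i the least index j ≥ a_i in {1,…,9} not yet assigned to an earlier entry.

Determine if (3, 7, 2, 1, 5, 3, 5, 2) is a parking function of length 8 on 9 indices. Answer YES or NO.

YES

Rearranged: b = (1, 2, 2, 3, 3, 5, 5, 7).
  b_1=1 ≤ 2
  b_2=2 ≤ 3
  b_3=2 ≤ 4
  b_4=3 ≤ 5
  b_5=3 ≤ 6
  b_6=5 ≤ 7
  b_7=5 ≤ 8
  b_8=7 ≤ 9
All bounds hold ⇒ YES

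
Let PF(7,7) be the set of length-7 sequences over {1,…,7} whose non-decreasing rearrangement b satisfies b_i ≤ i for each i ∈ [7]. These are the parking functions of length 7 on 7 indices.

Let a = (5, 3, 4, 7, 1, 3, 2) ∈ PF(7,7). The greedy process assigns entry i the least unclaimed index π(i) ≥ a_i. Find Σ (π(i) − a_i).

Σπ(i) = 1+…+7 = 28; Σa = 5+3+4+7+1+3+2 = 25; disp = 28−25 = 3.

3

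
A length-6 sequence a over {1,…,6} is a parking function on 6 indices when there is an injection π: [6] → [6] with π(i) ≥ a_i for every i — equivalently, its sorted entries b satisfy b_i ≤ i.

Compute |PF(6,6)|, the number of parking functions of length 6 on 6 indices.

#PF = (6−6+1)·(6+1)^(6−1) = 1 · 16807 = 16807
Check (1,4,5,2,3,2) → sorted (1,2,2,3,4,5): b_i ≤ i ∀i, a PF.

16807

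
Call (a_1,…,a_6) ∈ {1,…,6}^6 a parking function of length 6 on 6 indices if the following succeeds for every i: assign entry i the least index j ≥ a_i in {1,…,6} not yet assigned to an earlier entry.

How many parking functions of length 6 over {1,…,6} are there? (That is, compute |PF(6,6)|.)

16807

|PF(6,6)| = (6−6+1)·(6+1)^(6−1) = 1×16807 = 16807
Example (1,6,2,1,2,2) → sorted (1,1,2,2,2,6): b_i ≤ i ∀i, a PF.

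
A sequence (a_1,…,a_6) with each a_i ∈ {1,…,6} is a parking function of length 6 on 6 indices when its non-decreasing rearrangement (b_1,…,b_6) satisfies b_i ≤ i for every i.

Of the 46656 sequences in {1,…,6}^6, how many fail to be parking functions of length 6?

#PF = 1·7^5 = 1·16807 = 16807 (Konheim–Weiss)
Check (3,6,5,6,5,5) → sorted (3,5,5,5,6,6): b_1=3>1, not a PF.
So 46656 − 16807 = 29849 fail.

29849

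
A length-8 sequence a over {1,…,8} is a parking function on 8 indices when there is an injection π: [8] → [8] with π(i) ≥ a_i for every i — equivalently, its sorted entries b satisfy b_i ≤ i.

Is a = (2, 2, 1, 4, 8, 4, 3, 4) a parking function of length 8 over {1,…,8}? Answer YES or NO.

YES

Rearranged: b = (1, 2, 2, 3, 4, 4, 4, 8).
  b_1=1 ≤ 1
  b_2=2 ≤ 2
  b_3=2 ≤ 3
  b_4=3 ≤ 4
  b_5=4 ≤ 5
  b_6=4 ≤ 6
  b_7=4 ≤ 7
  b_8=8 ≤ 8
All bounds hold ⇒ YES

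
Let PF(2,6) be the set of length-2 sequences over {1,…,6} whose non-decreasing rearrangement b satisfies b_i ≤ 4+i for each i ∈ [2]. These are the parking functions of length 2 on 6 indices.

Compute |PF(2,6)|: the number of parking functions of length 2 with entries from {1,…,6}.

35

Count = (7−2)·7^(2−1) = 5·7 = 35
One tuple (1,6) → sorted (1,6): b_i ≤ 4+i ∀i, a PF.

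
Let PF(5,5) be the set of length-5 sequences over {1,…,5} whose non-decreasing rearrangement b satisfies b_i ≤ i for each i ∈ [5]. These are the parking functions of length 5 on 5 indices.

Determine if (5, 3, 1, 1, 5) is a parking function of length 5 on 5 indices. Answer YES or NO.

NO

Sorted: b = (1, 1, 3, 5, 5).
  b_1=1 ≤ 1
  b_2=1 ≤ 2
  b_3=3 ≤ 3
  b_4=5 > 4
  fails at i=4 ⇒ NO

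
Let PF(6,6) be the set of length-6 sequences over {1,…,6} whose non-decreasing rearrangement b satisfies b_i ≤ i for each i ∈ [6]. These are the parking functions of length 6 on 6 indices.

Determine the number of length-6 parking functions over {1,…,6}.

Count = (6−6+1)·(6+1)^(6−1) = 1 · 16807 = 16807
E.g. (1,6,2,4,2,3) → sorted (1,2,2,3,4,6): b_i ≤ i ∀i, a PF.

16807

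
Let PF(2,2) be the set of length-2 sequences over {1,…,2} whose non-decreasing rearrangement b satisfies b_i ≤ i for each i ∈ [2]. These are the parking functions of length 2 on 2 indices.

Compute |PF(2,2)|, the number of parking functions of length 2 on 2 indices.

|PF| = 1·3^1 = 1×3 = 3 (Konheim–Weiss)
One tuple (2,1) → sorted (1,2): b_i ≤ i ∀i, a PF.

3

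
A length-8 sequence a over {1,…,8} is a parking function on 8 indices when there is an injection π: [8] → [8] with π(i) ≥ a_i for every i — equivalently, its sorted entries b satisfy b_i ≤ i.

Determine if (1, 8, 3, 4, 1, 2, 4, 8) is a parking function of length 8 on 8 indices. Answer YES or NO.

NO

Order a: b = (1, 1, 2, 3, 4, 4, 8, 8).
  b_1=1 ≤ 1
  b_2=1 ≤ 2
  b_3=2 ≤ 3
  b_4=3 ≤ 4
  b_5=4 ≤ 5
  b_6=4 ≤ 6
  b_7=8 > 7
  fails at i=7 ⇒ NO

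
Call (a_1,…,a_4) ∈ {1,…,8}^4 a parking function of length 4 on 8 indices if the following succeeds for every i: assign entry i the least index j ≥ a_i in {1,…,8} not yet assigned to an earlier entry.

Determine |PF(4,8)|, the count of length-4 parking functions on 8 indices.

Count = 5·9^3 = 5 · 729 = 3645 [KW]
Check (1,2,7,4) → sorted (1,2,4,7): b_i ≤ 4+i ∀i, a PF.

3645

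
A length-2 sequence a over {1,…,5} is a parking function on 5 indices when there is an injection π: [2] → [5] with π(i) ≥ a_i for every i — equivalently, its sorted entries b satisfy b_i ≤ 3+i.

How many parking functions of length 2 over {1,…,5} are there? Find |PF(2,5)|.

24

|PF(2,5)| = (6−2)·6^(2−1) = 4·6 = 24
One tuple (3,3) → sorted (3,3): b_i ≤ 3+i ∀i, a PF.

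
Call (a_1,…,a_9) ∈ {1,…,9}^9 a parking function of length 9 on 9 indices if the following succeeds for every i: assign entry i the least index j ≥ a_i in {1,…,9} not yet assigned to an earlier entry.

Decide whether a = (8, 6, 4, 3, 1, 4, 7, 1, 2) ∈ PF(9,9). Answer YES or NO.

Order a: b = (1, 1, 2, 3, 4, 4, 6, 7, 8).
  b_1=1 ≤ 1
  b_2=1 ≤ 2
  b_3=2 ≤ 3
  b_4=3 ≤ 4
  b_5=4 ≤ 5
  b_6=4 ≤ 6
  b_7=6 ≤ 7
  b_8=7 ≤ 8
  b_9=8 ≤ 9
All bounds hold ⇒ YES

YES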